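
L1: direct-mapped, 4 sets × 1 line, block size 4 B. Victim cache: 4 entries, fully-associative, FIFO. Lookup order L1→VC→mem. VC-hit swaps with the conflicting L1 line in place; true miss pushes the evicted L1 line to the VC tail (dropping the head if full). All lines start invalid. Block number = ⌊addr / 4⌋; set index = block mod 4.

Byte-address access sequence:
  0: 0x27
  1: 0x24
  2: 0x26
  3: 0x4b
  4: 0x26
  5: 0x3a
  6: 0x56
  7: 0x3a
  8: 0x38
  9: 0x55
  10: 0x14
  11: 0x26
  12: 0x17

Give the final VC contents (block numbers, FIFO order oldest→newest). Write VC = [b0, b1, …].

#0 0x27→b9/s1 MISS; vc=[]
#1 0x24→b9/s1 L1-HIT; vc=[]
#2 0x26→b9/s1 L1-HIT; vc=[]
#3 0x4b→b18/s2 MISS; vc=[]
#4 0x26→b9/s1 L1-HIT; vc=[]
#5 0x3a→b14/s2 MISS; vc=[18]
#6 0x56→b21/s1 MISS; vc=[18,9]
#7 0x3a→b14/s2 L1-HIT; vc=[18,9]
#8 0x38→b14/s2 L1-HIT; vc=[18,9]
#9 0x55→b21/s1 L1-HIT; vc=[18,9]
#10 0x14→b5/s1 MISS; vc=[18,9,21]
#11 0x26→b9/s1 VC-HIT; vc=[18,5,21]
#12 0x17→b5/s1 VC-HIT; vc=[18,9,21]

VC = [18, 9, 21]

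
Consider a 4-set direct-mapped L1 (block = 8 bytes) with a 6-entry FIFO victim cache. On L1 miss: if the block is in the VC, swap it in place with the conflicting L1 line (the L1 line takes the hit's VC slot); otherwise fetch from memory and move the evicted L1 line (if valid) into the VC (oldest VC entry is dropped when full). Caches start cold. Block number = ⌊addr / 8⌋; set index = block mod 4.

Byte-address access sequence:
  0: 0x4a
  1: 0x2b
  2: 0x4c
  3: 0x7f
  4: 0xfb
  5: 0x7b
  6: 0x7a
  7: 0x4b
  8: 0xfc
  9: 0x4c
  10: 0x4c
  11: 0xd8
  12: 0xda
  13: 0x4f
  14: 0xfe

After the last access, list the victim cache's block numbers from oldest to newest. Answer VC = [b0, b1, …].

VC = [5, 15, 27]

0: 0x4a (blk 9, set 1) → MISS  vc=[]
1: 0x2b (blk 5, set 1) → MISS  vc=[9]
2: 0x4c (blk 9, set 1) → VC-HIT  vc=[5]
3: 0x7f (blk 15, set 3) → MISS  vc=[5]
4: 0xfb (blk 31, set 3) → MISS  vc=[5, 15]
5: 0x7b (blk 15, set 3) → VC-HIT  vc=[5, 31]
6: 0x7a (blk 15, set 3) → L1-HIT  vc=[5, 31]
7: 0x4b (blk 9, set 1) → L1-HIT  vc=[5, 31]
8: 0xfc (blk 31, set 3) → VC-HIT  vc=[5, 15]
9: 0x4c (blk 9, set 1) → L1-HIT  vc=[5, 15]
10: 0x4c (blk 9, set 1) → L1-HIT  vc=[5, 15]
11: 0xd8 (blk 27, set 3) → MISS  vc=[5, 15, 31]
12: 0xda (blk 27, set 3) → L1-HIT  vc=[5, 15, 31]
13: 0x4f (blk 9, set 1) → L1-HIT  vc=[5, 15, 31]
14: 0xfe (blk 31, set 3) → VC-HIT  vc=[5, 15, 27]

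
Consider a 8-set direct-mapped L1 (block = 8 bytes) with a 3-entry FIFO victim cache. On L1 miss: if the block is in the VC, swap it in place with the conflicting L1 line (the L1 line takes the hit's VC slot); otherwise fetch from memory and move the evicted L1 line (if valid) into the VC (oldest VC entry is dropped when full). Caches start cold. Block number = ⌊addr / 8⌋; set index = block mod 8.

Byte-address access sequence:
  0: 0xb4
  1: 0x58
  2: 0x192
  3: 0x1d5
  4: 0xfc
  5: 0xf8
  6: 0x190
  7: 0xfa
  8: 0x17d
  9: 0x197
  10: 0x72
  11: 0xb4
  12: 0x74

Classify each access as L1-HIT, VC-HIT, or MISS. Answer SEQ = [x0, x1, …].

SEQ = [MISS, MISS, MISS, MISS, MISS, L1-HIT, VC-HIT, L1-HIT, MISS, L1-HIT, MISS, VC-HIT, VC-HIT]

  [0] addr=0xb4 blk=22 s=6: MISS | VC []
  [1] addr=0x58 blk=11 s=3: MISS | VC []
  [2] addr=0x192 blk=50 s=2: MISS | VC []
  [3] addr=0x1d5 blk=58 s=2: MISS | VC [50]
  [4] addr=0xfc blk=31 s=7: MISS | VC [50]
  [5] addr=0xf8 blk=31 s=7: L1-HIT | VC [50]
  [6] addr=0x190 blk=50 s=2: VC-HIT | VC [58]
  [7] addr=0xfa blk=31 s=7: L1-HIT | VC [58]
  [8] addr=0x17d blk=47 s=7: MISS | VC [58, 31]
  [9] addr=0x197 blk=50 s=2: L1-HIT | VC [58, 31]
  [10] addr=0x72 blk=14 s=6: MISS | VC [58, 31, 22]
  [11] addr=0xb4 blk=22 s=6: VC-HIT | VC [58, 31, 14]
  [12] addr=0x74 blk=14 s=6: VC-HIT | VC [58, 31, 22]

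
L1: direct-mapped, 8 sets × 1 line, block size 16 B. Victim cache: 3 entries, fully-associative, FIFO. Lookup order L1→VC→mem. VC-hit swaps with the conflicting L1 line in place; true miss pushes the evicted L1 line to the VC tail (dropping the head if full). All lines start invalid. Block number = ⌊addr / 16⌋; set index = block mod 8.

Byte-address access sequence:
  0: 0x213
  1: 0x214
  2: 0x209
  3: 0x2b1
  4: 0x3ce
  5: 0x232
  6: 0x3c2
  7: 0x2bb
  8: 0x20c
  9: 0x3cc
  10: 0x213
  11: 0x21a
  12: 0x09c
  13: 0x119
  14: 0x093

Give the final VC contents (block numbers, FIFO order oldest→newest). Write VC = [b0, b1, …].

VC = [35, 33, 17]

0: 0x213 (blk 33, set 1) → MISS  vc=[]
1: 0x214 (blk 33, set 1) → L1-HIT  vc=[]
2: 0x209 (blk 32, set 0) → MISS  vc=[]
3: 0x2b1 (blk 43, set 3) → MISS  vc=[]
4: 0x3ce (blk 60, set 4) → MISS  vc=[]
5: 0x232 (blk 35, set 3) → MISS  vc=[43]
6: 0x3c2 (blk 60, set 4) → L1-HIT  vc=[43]
7: 0x2bb (blk 43, set 3) → VC-HIT  vc=[35]
8: 0x20c (blk 32, set 0) → L1-HIT  vc=[35]
9: 0x3cc (blk 60, set 4) → L1-HIT  vc=[35]
10: 0x213 (blk 33, set 1) → L1-HIT  vc=[35]
11: 0x21a (blk 33, set 1) → L1-HIT  vc=[35]
12: 0x9c (blk 9, set 1) → MISS  vc=[35, 33]
13: 0x119 (blk 17, set 1) → MISS  vc=[35, 33, 9]
14: 0x93 (blk 9, set 1) → VC-HIT  vc=[35, 33, 17]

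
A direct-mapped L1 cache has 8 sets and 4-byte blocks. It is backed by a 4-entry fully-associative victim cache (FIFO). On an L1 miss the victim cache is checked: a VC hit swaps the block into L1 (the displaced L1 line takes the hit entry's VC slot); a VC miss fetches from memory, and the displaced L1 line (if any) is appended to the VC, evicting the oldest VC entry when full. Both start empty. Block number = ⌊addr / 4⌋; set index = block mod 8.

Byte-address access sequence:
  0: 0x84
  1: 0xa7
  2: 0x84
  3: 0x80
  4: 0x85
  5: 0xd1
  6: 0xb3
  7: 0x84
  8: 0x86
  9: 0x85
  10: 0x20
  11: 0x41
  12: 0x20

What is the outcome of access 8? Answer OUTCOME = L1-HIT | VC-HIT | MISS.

OUTCOME = L1-HIT

#0 0x84→b33/s1 MISS; vc=[]
#1 0xa7→b41/s1 MISS; vc=[33]
#2 0x84→b33/s1 VC-HIT; vc=[41]
#3 0x80→b32/s0 MISS; vc=[41]
#4 0x85→b33/s1 L1-HIT; vc=[41]
#5 0xd1→b52/s4 MISS; vc=[41]
#6 0xb3→b44/s4 MISS; vc=[41,52]
#7 0x84→b33/s1 L1-HIT; vc=[41,52]
#8 0x86→b33/s1 L1-HIT; vc=[41,52]
#9 0x85→b33/s1 L1-HIT; vc=[41,52]
#10 0x20→b8/s0 MISS; vc=[41,52,32]
#11 0x41→b16/s0 MISS; vc=[41,52,32,8]
#12 0x20→b8/s0 VC-HIT; vc=[41,52,32,16]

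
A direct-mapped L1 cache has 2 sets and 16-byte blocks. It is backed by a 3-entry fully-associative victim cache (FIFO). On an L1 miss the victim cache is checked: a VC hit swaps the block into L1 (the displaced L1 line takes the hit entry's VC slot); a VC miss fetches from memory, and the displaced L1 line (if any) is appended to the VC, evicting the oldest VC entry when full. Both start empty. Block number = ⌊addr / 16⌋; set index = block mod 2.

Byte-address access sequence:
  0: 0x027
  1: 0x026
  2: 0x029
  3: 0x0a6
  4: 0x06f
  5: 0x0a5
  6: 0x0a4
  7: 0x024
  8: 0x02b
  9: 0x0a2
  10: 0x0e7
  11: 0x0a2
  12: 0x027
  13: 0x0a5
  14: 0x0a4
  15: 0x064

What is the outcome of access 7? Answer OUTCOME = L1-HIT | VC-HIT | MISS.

0: 0x27 (blk 2, set 0) → MISS  vc=[]
1: 0x26 (blk 2, set 0) → L1-HIT  vc=[]
2: 0x29 (blk 2, set 0) → L1-HIT  vc=[]
3: 0xa6 (blk 10, set 0) → MISS  vc=[2]
4: 0x6f (blk 6, set 0) → MISS  vc=[2, 10]
5: 0xa5 (blk 10, set 0) → VC-HIT  vc=[2, 6]
6: 0xa4 (blk 10, set 0) → L1-HIT  vc=[2, 6]
7: 0x24 (blk 2, set 0) → VC-HIT  vc=[10, 6]
8: 0x2b (blk 2, set 0) → L1-HIT  vc=[10, 6]
9: 0xa2 (blk 10, set 0) → VC-HIT  vc=[2, 6]
10: 0xe7 (blk 14, set 0) → MISS  vc=[2, 6, 10]
11: 0xa2 (blk 10, set 0) → VC-HIT  vc=[2, 6, 14]
12: 0x27 (blk 2, set 0) → VC-HIT  vc=[10, 6, 14]
13: 0xa5 (blk 10, set 0) → VC-HIT  vc=[2, 6, 14]
14: 0xa4 (blk 10, set 0) → L1-HIT  vc=[2, 6, 14]
15: 0x64 (blk 6, set 0) → VC-HIT  vc=[2, 10, 14]

OUTCOME = VC-HIT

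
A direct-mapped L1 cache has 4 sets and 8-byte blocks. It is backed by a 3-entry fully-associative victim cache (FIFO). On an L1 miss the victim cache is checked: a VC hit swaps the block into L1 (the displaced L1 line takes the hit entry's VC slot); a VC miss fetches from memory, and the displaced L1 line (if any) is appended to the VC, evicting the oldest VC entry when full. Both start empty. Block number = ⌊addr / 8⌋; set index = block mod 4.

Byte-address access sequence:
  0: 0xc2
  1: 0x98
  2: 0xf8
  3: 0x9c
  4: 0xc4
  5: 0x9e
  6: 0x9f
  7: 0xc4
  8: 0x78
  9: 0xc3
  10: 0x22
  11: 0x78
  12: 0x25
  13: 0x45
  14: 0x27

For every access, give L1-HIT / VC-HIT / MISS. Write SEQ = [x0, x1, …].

SEQ = [MISS, MISS, MISS, VC-HIT, L1-HIT, L1-HIT, L1-HIT, L1-HIT, MISS, L1-HIT, MISS, L1-HIT, L1-HIT, MISS, VC-HIT]

  [0] addr=0xc2 blk=24 s=0: MISS | VC []
  [1] addr=0x98 blk=19 s=3: MISS | VC []
  [2] addr=0xf8 blk=31 s=3: MISS | VC [19]
  [3] addr=0x9c blk=19 s=3: VC-HIT | VC [31]
  [4] addr=0xc4 blk=24 s=0: L1-HIT | VC [31]
  [5] addr=0x9e blk=19 s=3: L1-HIT | VC [31]
  [6] addr=0x9f blk=19 s=3: L1-HIT | VC [31]
  [7] addr=0xc4 blk=24 s=0: L1-HIT | VC [31]
  [8] addr=0x78 blk=15 s=3: MISS | VC [31, 19]
  [9] addr=0xc3 blk=24 s=0: L1-HIT | VC [31, 19]
  [10] addr=0x22 blk=4 s=0: MISS | VC [31, 19, 24]
  [11] addr=0x78 blk=15 s=3: L1-HIT | VC [31, 19, 24]
  [12] addr=0x25 blk=4 s=0: L1-HIT | VC [31, 19, 24]
  [13] addr=0x45 blk=8 s=0: MISS | VC [19, 24, 4]
  [14] addr=0x27 blk=4 s=0: VC-HIT | VC [19, 24, 8]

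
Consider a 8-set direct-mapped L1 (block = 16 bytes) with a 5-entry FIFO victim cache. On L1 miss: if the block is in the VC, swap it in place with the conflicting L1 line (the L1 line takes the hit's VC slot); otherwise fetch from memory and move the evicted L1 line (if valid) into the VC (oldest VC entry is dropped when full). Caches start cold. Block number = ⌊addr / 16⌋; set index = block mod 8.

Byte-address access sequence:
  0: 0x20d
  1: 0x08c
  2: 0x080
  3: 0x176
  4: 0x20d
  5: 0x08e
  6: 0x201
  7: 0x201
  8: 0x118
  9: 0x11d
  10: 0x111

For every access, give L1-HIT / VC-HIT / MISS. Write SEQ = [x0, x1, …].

  [0] addr=0x20d blk=32 s=0: MISS | VC []
  [1] addr=0x8c blk=8 s=0: MISS | VC [32]
  [2] addr=0x80 blk=8 s=0: L1-HIT | VC [32]
  [3] addr=0x176 blk=23 s=7: MISS | VC [32]
  [4] addr=0x20d blk=32 s=0: VC-HIT | VC [8]
  [5] addr=0x8e blk=8 s=0: VC-HIT | VC [32]
  [6] addr=0x201 blk=32 s=0: VC-HIT | VC [8]
  [7] addr=0x201 blk=32 s=0: L1-HIT | VC [8]
  [8] addr=0x118 blk=17 s=1: MISS | VC [8]
  [9] addr=0x11d blk=17 s=1: L1-HIT | VC [8]
  [10] addr=0x111 blk=17 s=1: L1-HIT | VC [8]

SEQ = [MISS, MISS, L1-HIT, MISS, VC-HIT, VC-HIT, VC-HIT, L1-HIT, MISS, L1-HIT, L1-HIT]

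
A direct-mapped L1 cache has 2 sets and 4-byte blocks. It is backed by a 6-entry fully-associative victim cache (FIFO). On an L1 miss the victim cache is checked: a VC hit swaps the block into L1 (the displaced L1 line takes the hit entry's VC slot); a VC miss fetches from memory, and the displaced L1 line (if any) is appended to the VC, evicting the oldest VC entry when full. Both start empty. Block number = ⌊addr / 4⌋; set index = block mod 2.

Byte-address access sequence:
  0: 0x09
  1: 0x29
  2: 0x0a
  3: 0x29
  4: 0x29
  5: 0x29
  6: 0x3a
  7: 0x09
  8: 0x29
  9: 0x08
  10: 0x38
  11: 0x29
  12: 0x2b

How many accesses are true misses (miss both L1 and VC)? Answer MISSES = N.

MISSES = 3

0: 0x9 (blk 2, set 0) → MISS  vc=[]
1: 0x29 (blk 10, set 0) → MISS  vc=[2]
2: 0xa (blk 2, set 0) → VC-HIT  vc=[10]
3: 0x29 (blk 10, set 0) → VC-HIT  vc=[2]
4: 0x29 (blk 10, set 0) → L1-HIT  vc=[2]
5: 0x29 (blk 10, set 0) → L1-HIT  vc=[2]
6: 0x3a (blk 14, set 0) → MISS  vc=[2, 10]
7: 0x9 (blk 2, set 0) → VC-HIT  vc=[14, 10]
8: 0x29 (blk 10, set 0) → VC-HIT  vc=[14, 2]
9: 0x8 (blk 2, set 0) → VC-HIT  vc=[14, 10]
10: 0x38 (blk 14, set 0) → VC-HIT  vc=[2, 10]
11: 0x29 (blk 10, set 0) → VC-HIT  vc=[2, 14]
12: 0x2b (blk 10, set 0) → L1-HIT  vc=[2, 14]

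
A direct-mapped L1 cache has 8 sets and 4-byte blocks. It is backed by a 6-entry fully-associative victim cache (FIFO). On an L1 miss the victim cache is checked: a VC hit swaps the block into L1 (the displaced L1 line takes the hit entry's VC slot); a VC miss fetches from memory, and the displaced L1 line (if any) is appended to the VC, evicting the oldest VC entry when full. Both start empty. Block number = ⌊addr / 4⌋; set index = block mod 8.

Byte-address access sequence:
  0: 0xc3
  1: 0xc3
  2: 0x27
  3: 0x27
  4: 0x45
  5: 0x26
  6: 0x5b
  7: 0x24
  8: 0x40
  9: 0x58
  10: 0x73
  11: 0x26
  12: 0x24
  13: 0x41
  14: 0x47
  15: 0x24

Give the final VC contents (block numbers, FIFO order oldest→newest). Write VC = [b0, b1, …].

  [0] addr=0xc3 blk=48 s=0: MISS | VC []
  [1] addr=0xc3 blk=48 s=0: L1-HIT | VC []
  [2] addr=0x27 blk=9 s=1: MISS | VC []
  [3] addr=0x27 blk=9 s=1: L1-HIT | VC []
  [4] addr=0x45 blk=17 s=1: MISS | VC [9]
  [5] addr=0x26 blk=9 s=1: VC-HIT | VC [17]
  [6] addr=0x5b blk=22 s=6: MISS | VC [17]
  [7] addr=0x24 blk=9 s=1: L1-HIT | VC [17]
  [8] addr=0x40 blk=16 s=0: MISS | VC [17, 48]
  [9] addr=0x58 blk=22 s=6: L1-HIT | VC [17, 48]
  [10] addr=0x73 blk=28 s=4: MISS | VC [17, 48]
  [11] addr=0x26 blk=9 s=1: L1-HIT | VC [17, 48]
  [12] addr=0x24 blk=9 s=1: L1-HIT | VC [17, 48]
  [13] addr=0x41 blk=16 s=0: L1-HIT | VC [17, 48]
  [14] addr=0x47 blk=17 s=1: VC-HIT | VC [9, 48]
  [15] addr=0x24 blk=9 s=1: VC-HIT | VC [17, 48]

VC = [17, 48]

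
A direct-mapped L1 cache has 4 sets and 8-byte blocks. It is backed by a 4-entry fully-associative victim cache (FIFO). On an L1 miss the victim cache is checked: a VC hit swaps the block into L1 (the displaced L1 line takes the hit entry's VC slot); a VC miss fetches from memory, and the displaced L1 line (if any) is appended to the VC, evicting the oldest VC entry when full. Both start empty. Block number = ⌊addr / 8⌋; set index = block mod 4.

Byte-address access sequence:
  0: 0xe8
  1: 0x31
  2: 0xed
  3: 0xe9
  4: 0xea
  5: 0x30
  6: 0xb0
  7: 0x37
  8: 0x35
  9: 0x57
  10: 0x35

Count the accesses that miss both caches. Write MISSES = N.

MISSES = 4

#0 0xe8→b29/s1 MISS; vc=[]
#1 0x31→b6/s2 MISS; vc=[]
#2 0xed→b29/s1 L1-HIT; vc=[]
#3 0xe9→b29/s1 L1-HIT; vc=[]
#4 0xea→b29/s1 L1-HIT; vc=[]
#5 0x30→b6/s2 L1-HIT; vc=[]
#6 0xb0→b22/s2 MISS; vc=[6]
#7 0x37→b6/s2 VC-HIT; vc=[22]
#8 0x35→b6/s2 L1-HIT; vc=[22]
#9 0x57→b10/s2 MISS; vc=[22,6]
#10 0x35→b6/s2 VC-HIT; vc=[22,10]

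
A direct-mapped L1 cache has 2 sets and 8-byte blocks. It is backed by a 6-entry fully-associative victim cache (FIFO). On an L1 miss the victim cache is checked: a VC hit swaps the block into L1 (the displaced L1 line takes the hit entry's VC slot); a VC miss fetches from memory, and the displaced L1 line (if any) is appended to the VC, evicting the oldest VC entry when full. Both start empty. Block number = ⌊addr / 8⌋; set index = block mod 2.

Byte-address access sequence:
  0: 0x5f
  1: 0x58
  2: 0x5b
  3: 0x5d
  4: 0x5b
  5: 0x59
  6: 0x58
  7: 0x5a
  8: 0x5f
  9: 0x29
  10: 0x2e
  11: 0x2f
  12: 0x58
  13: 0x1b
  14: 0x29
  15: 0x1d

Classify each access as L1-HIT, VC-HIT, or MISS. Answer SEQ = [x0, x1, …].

SEQ = [MISS, L1-HIT, L1-HIT, L1-HIT, L1-HIT, L1-HIT, L1-HIT, L1-HIT, L1-HIT, MISS, L1-HIT, L1-HIT, VC-HIT, MISS, VC-HIT, VC-HIT]

  [0] addr=0x5f blk=11 s=1: MISS | VC []
  [1] addr=0x58 blk=11 s=1: L1-HIT | VC []
  [2] addr=0x5b blk=11 s=1: L1-HIT | VC []
  [3] addr=0x5d blk=11 s=1: L1-HIT | VC []
  [4] addr=0x5b blk=11 s=1: L1-HIT | VC []
  [5] addr=0x59 blk=11 s=1: L1-HIT | VC []
  [6] addr=0x58 blk=11 s=1: L1-HIT | VC []
  [7] addr=0x5a blk=11 s=1: L1-HIT | VC []
  [8] addr=0x5f blk=11 s=1: L1-HIT | VC []
  [9] addr=0x29 blk=5 s=1: MISS | VC [11]
  [10] addr=0x2e blk=5 s=1: L1-HIT | VC [11]
  [11] addr=0x2f blk=5 s=1: L1-HIT | VC [11]
  [12] addr=0x58 blk=11 s=1: VC-HIT | VC [5]
  [13] addr=0x1b blk=3 s=1: MISS | VC [5, 11]
  [14] addr=0x29 blk=5 s=1: VC-HIT | VC [3, 11]
  [15] addr=0x1d blk=3 s=1: VC-HIT | VC [5, 11]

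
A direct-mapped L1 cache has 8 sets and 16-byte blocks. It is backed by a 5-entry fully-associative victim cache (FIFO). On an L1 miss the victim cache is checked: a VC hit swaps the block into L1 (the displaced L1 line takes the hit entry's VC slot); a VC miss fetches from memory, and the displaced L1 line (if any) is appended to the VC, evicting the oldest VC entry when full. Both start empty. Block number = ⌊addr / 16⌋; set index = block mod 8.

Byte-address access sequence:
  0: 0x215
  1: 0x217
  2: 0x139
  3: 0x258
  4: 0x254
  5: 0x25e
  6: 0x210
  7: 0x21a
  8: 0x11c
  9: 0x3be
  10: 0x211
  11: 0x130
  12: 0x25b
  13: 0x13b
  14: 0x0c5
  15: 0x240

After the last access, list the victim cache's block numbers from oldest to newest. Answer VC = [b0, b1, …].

#0 0x215→b33/s1 MISS; vc=[]
#1 0x217→b33/s1 L1-HIT; vc=[]
#2 0x139→b19/s3 MISS; vc=[]
#3 0x258→b37/s5 MISS; vc=[]
#4 0x254→b37/s5 L1-HIT; vc=[]
#5 0x25e→b37/s5 L1-HIT; vc=[]
#6 0x210→b33/s1 L1-HIT; vc=[]
#7 0x21a→b33/s1 L1-HIT; vc=[]
#8 0x11c→b17/s1 MISS; vc=[33]
#9 0x3be→b59/s3 MISS; vc=[33,19]
#10 0x211→b33/s1 VC-HIT; vc=[17,19]
#11 0x130→b19/s3 VC-HIT; vc=[17,59]
#12 0x25b→b37/s5 L1-HIT; vc=[17,59]
#13 0x13b→b19/s3 L1-HIT; vc=[17,59]
#14 0xc5→b12/s4 MISS; vc=[17,59]
#15 0x240→b36/s4 MISS; vc=[17,59,12]

VC = [17, 59, 12]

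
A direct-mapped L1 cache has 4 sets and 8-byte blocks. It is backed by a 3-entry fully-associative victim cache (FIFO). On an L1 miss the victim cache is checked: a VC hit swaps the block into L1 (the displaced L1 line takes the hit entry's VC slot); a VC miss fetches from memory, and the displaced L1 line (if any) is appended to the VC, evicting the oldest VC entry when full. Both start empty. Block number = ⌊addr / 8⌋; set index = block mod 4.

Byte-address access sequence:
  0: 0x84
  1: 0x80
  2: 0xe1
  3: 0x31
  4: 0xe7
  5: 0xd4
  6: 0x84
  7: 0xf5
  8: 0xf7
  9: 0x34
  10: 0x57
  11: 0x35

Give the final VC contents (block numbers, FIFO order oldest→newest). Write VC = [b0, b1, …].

VC = [30, 26, 10]

0: 0x84 (blk 16, set 0) → MISS  vc=[]
1: 0x80 (blk 16, set 0) → L1-HIT  vc=[]
2: 0xe1 (blk 28, set 0) → MISS  vc=[16]
3: 0x31 (blk 6, set 2) → MISS  vc=[16]
4: 0xe7 (blk 28, set 0) → L1-HIT  vc=[16]
5: 0xd4 (blk 26, set 2) → MISS  vc=[16, 6]
6: 0x84 (blk 16, set 0) → VC-HIT  vc=[28, 6]
7: 0xf5 (blk 30, set 2) → MISS  vc=[28, 6, 26]
8: 0xf7 (blk 30, set 2) → L1-HIT  vc=[28, 6, 26]
9: 0x34 (blk 6, set 2) → VC-HIT  vc=[28, 30, 26]
10: 0x57 (blk 10, set 2) → MISS  vc=[30, 26, 6]
11: 0x35 (blk 6, set 2) → VC-HIT  vc=[30, 26, 10]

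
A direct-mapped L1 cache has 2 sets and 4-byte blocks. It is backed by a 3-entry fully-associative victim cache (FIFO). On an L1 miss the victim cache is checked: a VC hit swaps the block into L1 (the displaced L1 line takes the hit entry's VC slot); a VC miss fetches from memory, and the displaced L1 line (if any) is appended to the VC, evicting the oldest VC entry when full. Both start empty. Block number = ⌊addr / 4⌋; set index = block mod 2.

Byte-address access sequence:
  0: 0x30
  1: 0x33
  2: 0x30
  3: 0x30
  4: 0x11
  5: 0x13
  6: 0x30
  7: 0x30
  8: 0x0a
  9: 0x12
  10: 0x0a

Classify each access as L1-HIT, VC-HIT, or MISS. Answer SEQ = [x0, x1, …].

SEQ = [MISS, L1-HIT, L1-HIT, L1-HIT, MISS, L1-HIT, VC-HIT, L1-HIT, MISS, VC-HIT, VC-HIT]

  [0] addr=0x30 blk=12 s=0: MISS | VC []
  [1] addr=0x33 blk=12 s=0: L1-HIT | VC []
  [2] addr=0x30 blk=12 s=0: L1-HIT | VC []
  [3] addr=0x30 blk=12 s=0: L1-HIT | VC []
  [4] addr=0x11 blk=4 s=0: MISS | VC [12]
  [5] addr=0x13 blk=4 s=0: L1-HIT | VC [12]
  [6] addr=0x30 blk=12 s=0: VC-HIT | VC [4]
  [7] addr=0x30 blk=12 s=0: L1-HIT | VC [4]
  [8] addr=0xa blk=2 s=0: MISS | VC [4, 12]
  [9] addr=0x12 blk=4 s=0: VC-HIT | VC [2, 12]
  [10] addr=0xa blk=2 s=0: VC-HIT | VC [4, 12]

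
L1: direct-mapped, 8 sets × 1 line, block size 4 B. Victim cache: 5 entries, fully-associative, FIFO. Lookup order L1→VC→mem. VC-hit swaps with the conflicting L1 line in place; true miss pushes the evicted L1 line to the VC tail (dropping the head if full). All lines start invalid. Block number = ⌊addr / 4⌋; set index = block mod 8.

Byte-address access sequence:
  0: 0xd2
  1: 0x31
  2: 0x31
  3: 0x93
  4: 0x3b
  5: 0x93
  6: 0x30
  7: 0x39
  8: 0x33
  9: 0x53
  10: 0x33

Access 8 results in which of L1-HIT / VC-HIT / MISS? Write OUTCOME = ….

#0 0xd2→b52/s4 MISS; vc=[]
#1 0x31→b12/s4 MISS; vc=[52]
#2 0x31→b12/s4 L1-HIT; vc=[52]
#3 0x93→b36/s4 MISS; vc=[52,12]
#4 0x3b→b14/s6 MISS; vc=[52,12]
#5 0x93→b36/s4 L1-HIT; vc=[52,12]
#6 0x30→b12/s4 VC-HIT; vc=[52,36]
#7 0x39→b14/s6 L1-HIT; vc=[52,36]
#8 0x33→b12/s4 L1-HIT; vc=[52,36]
#9 0x53→b20/s4 MISS; vc=[52,36,12]
#10 0x33→b12/s4 VC-HIT; vc=[52,36,20]

OUTCOME = L1-HIT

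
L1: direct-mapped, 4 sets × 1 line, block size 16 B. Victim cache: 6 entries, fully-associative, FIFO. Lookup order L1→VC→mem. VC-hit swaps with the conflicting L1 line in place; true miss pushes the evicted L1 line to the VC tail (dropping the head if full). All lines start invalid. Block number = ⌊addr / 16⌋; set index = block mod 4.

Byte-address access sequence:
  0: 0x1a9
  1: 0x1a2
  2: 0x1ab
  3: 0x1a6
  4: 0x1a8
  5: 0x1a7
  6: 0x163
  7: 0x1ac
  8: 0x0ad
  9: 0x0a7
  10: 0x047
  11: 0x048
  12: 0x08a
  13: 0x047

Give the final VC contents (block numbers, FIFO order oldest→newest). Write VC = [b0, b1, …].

#0 0x1a9→b26/s2 MISS; vc=[]
#1 0x1a2→b26/s2 L1-HIT; vc=[]
#2 0x1ab→b26/s2 L1-HIT; vc=[]
#3 0x1a6→b26/s2 L1-HIT; vc=[]
#4 0x1a8→b26/s2 L1-HIT; vc=[]
#5 0x1a7→b26/s2 L1-HIT; vc=[]
#6 0x163→b22/s2 MISS; vc=[26]
#7 0x1ac→b26/s2 VC-HIT; vc=[22]
#8 0xad→b10/s2 MISS; vc=[22,26]
#9 0xa7→b10/s2 L1-HIT; vc=[22,26]
#10 0x47→b4/s0 MISS; vc=[22,26]
#11 0x48→b4/s0 L1-HIT; vc=[22,26]
#12 0x8a→b8/s0 MISS; vc=[22,26,4]
#13 0x47→b4/s0 VC-HIT; vc=[22,26,8]

VC = [22, 26, 8]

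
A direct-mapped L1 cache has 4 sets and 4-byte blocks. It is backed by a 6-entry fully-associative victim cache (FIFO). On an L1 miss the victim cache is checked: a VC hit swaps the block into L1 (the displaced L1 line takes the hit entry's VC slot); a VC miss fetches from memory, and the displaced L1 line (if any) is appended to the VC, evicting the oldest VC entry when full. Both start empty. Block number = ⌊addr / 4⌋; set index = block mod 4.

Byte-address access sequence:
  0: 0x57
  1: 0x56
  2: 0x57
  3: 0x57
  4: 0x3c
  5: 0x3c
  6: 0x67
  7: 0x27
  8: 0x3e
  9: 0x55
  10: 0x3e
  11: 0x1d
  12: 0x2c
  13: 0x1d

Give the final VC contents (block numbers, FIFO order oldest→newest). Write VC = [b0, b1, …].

VC = [9, 25, 15, 11]

#0 0x57→b21/s1 MISS; vc=[]
#1 0x56→b21/s1 L1-HIT; vc=[]
#2 0x57→b21/s1 L1-HIT; vc=[]
#3 0x57→b21/s1 L1-HIT; vc=[]
#4 0x3c→b15/s3 MISS; vc=[]
#5 0x3c→b15/s3 L1-HIT; vc=[]
#6 0x67→b25/s1 MISS; vc=[21]
#7 0x27→b9/s1 MISS; vc=[21,25]
#8 0x3e→b15/s3 L1-HIT; vc=[21,25]
#9 0x55→b21/s1 VC-HIT; vc=[9,25]
#10 0x3e→b15/s3 L1-HIT; vc=[9,25]
#11 0x1d→b7/s3 MISS; vc=[9,25,15]
#12 0x2c→b11/s3 MISS; vc=[9,25,15,7]
#13 0x1d→b7/s3 VC-HIT; vc=[9,25,15,11]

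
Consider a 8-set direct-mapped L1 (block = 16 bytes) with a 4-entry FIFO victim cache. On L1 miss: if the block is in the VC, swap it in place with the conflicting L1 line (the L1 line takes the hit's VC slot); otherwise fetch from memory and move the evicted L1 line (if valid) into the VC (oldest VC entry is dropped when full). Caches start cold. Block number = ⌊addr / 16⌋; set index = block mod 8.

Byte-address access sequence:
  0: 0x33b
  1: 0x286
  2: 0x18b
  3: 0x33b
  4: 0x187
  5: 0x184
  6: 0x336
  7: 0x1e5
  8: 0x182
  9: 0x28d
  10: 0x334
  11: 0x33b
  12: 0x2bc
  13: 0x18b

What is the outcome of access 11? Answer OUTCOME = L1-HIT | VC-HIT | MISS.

0: 0x33b (blk 51, set 3) → MISS  vc=[]
1: 0x286 (blk 40, set 0) → MISS  vc=[]
2: 0x18b (blk 24, set 0) → MISS  vc=[40]
3: 0x33b (blk 51, set 3) → L1-HIT  vc=[40]
4: 0x187 (blk 24, set 0) → L1-HIT  vc=[40]
5: 0x184 (blk 24, set 0) → L1-HIT  vc=[40]
6: 0x336 (blk 51, set 3) → L1-HIT  vc=[40]
7: 0x1e5 (blk 30, set 6) → MISS  vc=[40]
8: 0x182 (blk 24, set 0) → L1-HIT  vc=[40]
9: 0x28d (blk 40, set 0) → VC-HIT  vc=[24]
10: 0x334 (blk 51, set 3) → L1-HIT  vc=[24]
11: 0x33b (blk 51, set 3) → L1-HIT  vc=[24]
12: 0x2bc (blk 43, set 3) → MISS  vc=[24, 51]
13: 0x18b (blk 24, set 0) → VC-HIT  vc=[40, 51]

OUTCOME = L1-HIT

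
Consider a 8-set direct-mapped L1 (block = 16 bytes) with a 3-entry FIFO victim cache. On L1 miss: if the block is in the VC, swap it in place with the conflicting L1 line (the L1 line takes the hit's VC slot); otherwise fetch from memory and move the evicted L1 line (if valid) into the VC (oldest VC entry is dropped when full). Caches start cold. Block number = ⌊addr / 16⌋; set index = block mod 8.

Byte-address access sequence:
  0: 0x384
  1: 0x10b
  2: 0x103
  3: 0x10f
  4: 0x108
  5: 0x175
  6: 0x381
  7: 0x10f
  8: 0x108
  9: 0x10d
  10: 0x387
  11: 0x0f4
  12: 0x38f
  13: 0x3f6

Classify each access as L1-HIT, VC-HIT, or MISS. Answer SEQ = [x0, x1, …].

0: 0x384 (blk 56, set 0) → MISS  vc=[]
1: 0x10b (blk 16, set 0) → MISS  vc=[56]
2: 0x103 (blk 16, set 0) → L1-HIT  vc=[56]
3: 0x10f (blk 16, set 0) → L1-HIT  vc=[56]
4: 0x108 (blk 16, set 0) → L1-HIT  vc=[56]
5: 0x175 (blk 23, set 7) → MISS  vc=[56]
6: 0x381 (blk 56, set 0) → VC-HIT  vc=[16]
7: 0x10f (blk 16, set 0) → VC-HIT  vc=[56]
8: 0x108 (blk 16, set 0) → L1-HIT  vc=[56]
9: 0x10d (blk 16, set 0) → L1-HIT  vc=[56]
10: 0x387 (blk 56, set 0) → VC-HIT  vc=[16]
11: 0xf4 (blk 15, set 7) → MISS  vc=[16, 23]
12: 0x38f (blk 56, set 0) → L1-HIT  vc=[16, 23]
13: 0x3f6 (blk 63, set 7) → MISS  vc=[16, 23, 15]

SEQ = [MISS, MISS, L1-HIT, L1-HIT, L1-HIT, MISS, VC-HIT, VC-HIT, L1-HIT, L1-HIT, VC-HIT, MISS, L1-HIT, MISS]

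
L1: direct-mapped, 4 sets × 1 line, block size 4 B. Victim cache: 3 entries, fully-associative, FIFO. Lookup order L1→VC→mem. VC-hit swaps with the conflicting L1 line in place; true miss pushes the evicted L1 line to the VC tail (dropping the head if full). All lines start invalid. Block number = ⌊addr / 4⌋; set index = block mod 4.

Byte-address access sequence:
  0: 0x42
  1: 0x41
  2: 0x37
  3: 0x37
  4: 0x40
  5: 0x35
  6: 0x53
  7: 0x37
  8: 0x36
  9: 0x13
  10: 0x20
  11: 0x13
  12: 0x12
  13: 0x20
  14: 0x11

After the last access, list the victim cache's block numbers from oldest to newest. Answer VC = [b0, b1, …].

VC = [16, 20, 8]

  [0] addr=0x42 blk=16 s=0: MISS | VC []
  [1] addr=0x41 blk=16 s=0: L1-HIT | VC []
  [2] addr=0x37 blk=13 s=1: MISS | VC []
  [3] addr=0x37 blk=13 s=1: L1-HIT | VC []
  [4] addr=0x40 blk=16 s=0: L1-HIT | VC []
  [5] addr=0x35 blk=13 s=1: L1-HIT | VC []
  [6] addr=0x53 blk=20 s=0: MISS | VC [16]
  [7] addr=0x37 blk=13 s=1: L1-HIT | VC [16]
  [8] addr=0x36 blk=13 s=1: L1-HIT | VC [16]
  [9] addr=0x13 blk=4 s=0: MISS | VC [16, 20]
  [10] addr=0x20 blk=8 s=0: MISS | VC [16, 20, 4]
  [11] addr=0x13 blk=4 s=0: VC-HIT | VC [16, 20, 8]
  [12] addr=0x12 blk=4 s=0: L1-HIT | VC [16, 20, 8]
  [13] addr=0x20 blk=8 s=0: VC-HIT | VC [16, 20, 4]
  [14] addr=0x11 blk=4 s=0: VC-HIT | VC [16, 20, 8]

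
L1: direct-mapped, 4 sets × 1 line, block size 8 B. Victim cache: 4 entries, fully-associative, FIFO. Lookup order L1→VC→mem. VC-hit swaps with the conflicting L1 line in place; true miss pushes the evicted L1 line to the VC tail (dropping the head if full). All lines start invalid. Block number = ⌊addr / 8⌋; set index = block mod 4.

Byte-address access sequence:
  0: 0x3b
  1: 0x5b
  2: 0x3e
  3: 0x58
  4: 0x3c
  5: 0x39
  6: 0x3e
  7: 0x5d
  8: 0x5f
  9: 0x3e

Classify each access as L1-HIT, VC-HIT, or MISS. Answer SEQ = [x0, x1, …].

#0 0x3b→b7/s3 MISS; vc=[]
#1 0x5b→b11/s3 MISS; vc=[7]
#2 0x3e→b7/s3 VC-HIT; vc=[11]
#3 0x58→b11/s3 VC-HIT; vc=[7]
#4 0x3c→b7/s3 VC-HIT; vc=[11]
#5 0x39→b7/s3 L1-HIT; vc=[11]
#6 0x3e→b7/s3 L1-HIT; vc=[11]
#7 0x5d→b11/s3 VC-HIT; vc=[7]
#8 0x5f→b11/s3 L1-HIT; vc=[7]
#9 0x3e→b7/s3 VC-HIT; vc=[11]

SEQ = [MISS, MISS, VC-HIT, VC-HIT, VC-HIT, L1-HIT, L1-HIT, VC-HIT, L1-HIT, VC-HIT]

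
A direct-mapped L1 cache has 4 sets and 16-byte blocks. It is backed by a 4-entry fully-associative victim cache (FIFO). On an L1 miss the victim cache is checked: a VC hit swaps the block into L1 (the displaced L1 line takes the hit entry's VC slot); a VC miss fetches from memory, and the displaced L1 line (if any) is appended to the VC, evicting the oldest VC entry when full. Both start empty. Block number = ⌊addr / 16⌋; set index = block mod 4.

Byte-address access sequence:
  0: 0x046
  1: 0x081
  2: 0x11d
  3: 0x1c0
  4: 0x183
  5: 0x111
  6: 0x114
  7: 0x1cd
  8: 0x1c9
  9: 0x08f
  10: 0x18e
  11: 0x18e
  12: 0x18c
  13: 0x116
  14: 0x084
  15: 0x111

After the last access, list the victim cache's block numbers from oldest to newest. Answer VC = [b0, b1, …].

0: 0x46 (blk 4, set 0) → MISS  vc=[]
1: 0x81 (blk 8, set 0) → MISS  vc=[4]
2: 0x11d (blk 17, set 1) → MISS  vc=[4]
3: 0x1c0 (blk 28, set 0) → MISS  vc=[4, 8]
4: 0x183 (blk 24, set 0) → MISS  vc=[4, 8, 28]
5: 0x111 (blk 17, set 1) → L1-HIT  vc=[4, 8, 28]
6: 0x114 (blk 17, set 1) → L1-HIT  vc=[4, 8, 28]
7: 0x1cd (blk 28, set 0) → VC-HIT  vc=[4, 8, 24]
8: 0x1c9 (blk 28, set 0) → L1-HIT  vc=[4, 8, 24]
9: 0x8f (blk 8, set 0) → VC-HIT  vc=[4, 28, 24]
10: 0x18e (blk 24, set 0) → VC-HIT  vc=[4, 28, 8]
11: 0x18e (blk 24, set 0) → L1-HIT  vc=[4, 28, 8]
12: 0x18c (blk 24, set 0) → L1-HIT  vc=[4, 28, 8]
13: 0x116 (blk 17, set 1) → L1-HIT  vc=[4, 28, 8]
14: 0x84 (blk 8, set 0) → VC-HIT  vc=[4, 28, 24]
15: 0x111 (blk 17, set 1) → L1-HIT  vc=[4, 28, 24]

VC = [4, 28, 24]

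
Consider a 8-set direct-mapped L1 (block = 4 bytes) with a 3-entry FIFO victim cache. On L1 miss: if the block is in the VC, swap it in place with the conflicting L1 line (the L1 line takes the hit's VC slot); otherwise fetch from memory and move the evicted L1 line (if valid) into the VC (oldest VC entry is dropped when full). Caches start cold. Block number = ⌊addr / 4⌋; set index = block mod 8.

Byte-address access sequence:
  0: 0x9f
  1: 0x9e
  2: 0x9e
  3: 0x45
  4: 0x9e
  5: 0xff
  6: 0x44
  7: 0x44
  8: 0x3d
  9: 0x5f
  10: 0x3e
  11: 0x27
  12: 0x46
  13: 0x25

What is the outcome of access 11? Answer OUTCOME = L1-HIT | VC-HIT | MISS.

0: 0x9f (blk 39, set 7) → MISS  vc=[]
1: 0x9e (blk 39, set 7) → L1-HIT  vc=[]
2: 0x9e (blk 39, set 7) → L1-HIT  vc=[]
3: 0x45 (blk 17, set 1) → MISS  vc=[]
4: 0x9e (blk 39, set 7) → L1-HIT  vc=[]
5: 0xff (blk 63, set 7) → MISS  vc=[39]
6: 0x44 (blk 17, set 1) → L1-HIT  vc=[39]
7: 0x44 (blk 17, set 1) → L1-HIT  vc=[39]
8: 0x3d (blk 15, set 7) → MISS  vc=[39, 63]
9: 0x5f (blk 23, set 7) → MISS  vc=[39, 63, 15]
10: 0x3e (blk 15, set 7) → VC-HIT  vc=[39, 63, 23]
11: 0x27 (blk 9, set 1) → MISS  vc=[63, 23, 17]
12: 0x46 (blk 17, set 1) → VC-HIT  vc=[63, 23, 9]
13: 0x25 (blk 9, set 1) → VC-HIT  vc=[63, 23, 17]

OUTCOME = MISS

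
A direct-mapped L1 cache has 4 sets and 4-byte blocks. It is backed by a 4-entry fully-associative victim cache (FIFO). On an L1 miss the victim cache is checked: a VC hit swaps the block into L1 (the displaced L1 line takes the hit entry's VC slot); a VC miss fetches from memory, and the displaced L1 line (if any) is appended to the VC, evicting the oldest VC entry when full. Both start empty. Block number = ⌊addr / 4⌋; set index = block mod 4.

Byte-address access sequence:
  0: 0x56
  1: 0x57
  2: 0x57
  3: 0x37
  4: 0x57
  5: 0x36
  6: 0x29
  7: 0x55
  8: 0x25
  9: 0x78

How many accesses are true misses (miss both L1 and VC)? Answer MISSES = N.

MISSES = 5

0: 0x56 (blk 21, set 1) → MISS  vc=[]
1: 0x57 (blk 21, set 1) → L1-HIT  vc=[]
2: 0x57 (blk 21, set 1) → L1-HIT  vc=[]
3: 0x37 (blk 13, set 1) → MISS  vc=[21]
4: 0x57 (blk 21, set 1) → VC-HIT  vc=[13]
5: 0x36 (blk 13, set 1) → VC-HIT  vc=[21]
6: 0x29 (blk 10, set 2) → MISS  vc=[21]
7: 0x55 (blk 21, set 1) → VC-HIT  vc=[13]
8: 0x25 (blk 9, set 1) → MISS  vc=[13, 21]
9: 0x78 (blk 30, set 2) → MISS  vc=[13, 21, 10]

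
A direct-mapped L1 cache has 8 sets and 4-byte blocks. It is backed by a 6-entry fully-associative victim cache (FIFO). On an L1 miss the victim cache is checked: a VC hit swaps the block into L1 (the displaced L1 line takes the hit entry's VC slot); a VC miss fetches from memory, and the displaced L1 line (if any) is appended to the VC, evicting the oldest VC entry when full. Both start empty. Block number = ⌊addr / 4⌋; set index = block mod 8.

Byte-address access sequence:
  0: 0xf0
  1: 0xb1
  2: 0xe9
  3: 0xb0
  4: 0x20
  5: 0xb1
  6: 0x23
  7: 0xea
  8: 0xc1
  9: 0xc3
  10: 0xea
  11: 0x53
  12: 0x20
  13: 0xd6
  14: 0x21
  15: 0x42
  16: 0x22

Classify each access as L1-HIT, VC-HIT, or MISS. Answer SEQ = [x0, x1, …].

SEQ = [MISS, MISS, MISS, L1-HIT, MISS, L1-HIT, L1-HIT, L1-HIT, MISS, L1-HIT, L1-HIT, MISS, VC-HIT, MISS, L1-HIT, MISS, VC-HIT]

#0 0xf0→b60/s4 MISS; vc=[]
#1 0xb1→b44/s4 MISS; vc=[60]
#2 0xe9→b58/s2 MISS; vc=[60]
#3 0xb0→b44/s4 L1-HIT; vc=[60]
#4 0x20→b8/s0 MISS; vc=[60]
#5 0xb1→b44/s4 L1-HIT; vc=[60]
#6 0x23→b8/s0 L1-HIT; vc=[60]
#7 0xea→b58/s2 L1-HIT; vc=[60]
#8 0xc1→b48/s0 MISS; vc=[60,8]
#9 0xc3→b48/s0 L1-HIT; vc=[60,8]
#10 0xea→b58/s2 L1-HIT; vc=[60,8]
#11 0x53→b20/s4 MISS; vc=[60,8,44]
#12 0x20→b8/s0 VC-HIT; vc=[60,48,44]
#13 0xd6→b53/s5 MISS; vc=[60,48,44]
#14 0x21→b8/s0 L1-HIT; vc=[60,48,44]
#15 0x42→b16/s0 MISS; vc=[60,48,44,8]
#16 0x22→b8/s0 VC-HIT; vc=[60,48,44,16]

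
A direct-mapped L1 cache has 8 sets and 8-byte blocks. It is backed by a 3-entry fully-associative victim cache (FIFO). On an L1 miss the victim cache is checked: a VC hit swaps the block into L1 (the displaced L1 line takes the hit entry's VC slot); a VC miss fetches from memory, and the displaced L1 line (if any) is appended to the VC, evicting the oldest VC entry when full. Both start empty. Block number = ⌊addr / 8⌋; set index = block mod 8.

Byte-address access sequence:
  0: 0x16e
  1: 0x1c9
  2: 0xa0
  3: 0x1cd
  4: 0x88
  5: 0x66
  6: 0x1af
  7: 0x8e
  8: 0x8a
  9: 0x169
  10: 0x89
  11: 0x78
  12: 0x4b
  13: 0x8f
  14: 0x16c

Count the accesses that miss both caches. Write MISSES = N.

#0 0x16e→b45/s5 MISS; vc=[]
#1 0x1c9→b57/s1 MISS; vc=[]
#2 0xa0→b20/s4 MISS; vc=[]
#3 0x1cd→b57/s1 L1-HIT; vc=[]
#4 0x88→b17/s1 MISS; vc=[57]
#5 0x66→b12/s4 MISS; vc=[57,20]
#6 0x1af→b53/s5 MISS; vc=[57,20,45]
#7 0x8e→b17/s1 L1-HIT; vc=[57,20,45]
#8 0x8a→b17/s1 L1-HIT; vc=[57,20,45]
#9 0x169→b45/s5 VC-HIT; vc=[57,20,53]
#10 0x89→b17/s1 L1-HIT; vc=[57,20,53]
#11 0x78→b15/s7 MISS; vc=[57,20,53]
#12 0x4b→b9/s1 MISS; vc=[20,53,17]
#13 0x8f→b17/s1 VC-HIT; vc=[20,53,9]
#14 0x16c→b45/s5 L1-HIT; vc=[20,53,9]

MISSES = 8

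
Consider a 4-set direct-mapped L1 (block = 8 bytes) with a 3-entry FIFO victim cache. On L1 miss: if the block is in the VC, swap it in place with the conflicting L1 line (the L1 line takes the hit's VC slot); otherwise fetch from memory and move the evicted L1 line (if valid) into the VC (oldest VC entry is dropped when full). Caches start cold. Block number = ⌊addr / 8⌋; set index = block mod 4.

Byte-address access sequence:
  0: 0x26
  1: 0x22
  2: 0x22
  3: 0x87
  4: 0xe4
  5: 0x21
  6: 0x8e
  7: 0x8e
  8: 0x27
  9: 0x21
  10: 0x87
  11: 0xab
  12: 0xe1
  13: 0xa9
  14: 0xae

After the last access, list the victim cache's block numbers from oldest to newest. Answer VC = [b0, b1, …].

VC = [16, 4, 17]

  [0] addr=0x26 blk=4 s=0: MISS | VC []
  [1] addr=0x22 blk=4 s=0: L1-HIT | VC []
  [2] addr=0x22 blk=4 s=0: L1-HIT | VC []
  [3] addr=0x87 blk=16 s=0: MISS | VC [4]
  [4] addr=0xe4 blk=28 s=0: MISS | VC [4, 16]
  [5] addr=0x21 blk=4 s=0: VC-HIT | VC [28, 16]
  [6] addr=0x8e blk=17 s=1: MISS | VC [28, 16]
  [7] addr=0x8e blk=17 s=1: L1-HIT | VC [28, 16]
  [8] addr=0x27 blk=4 s=0: L1-HIT | VC [28, 16]
  [9] addr=0x21 blk=4 s=0: L1-HIT | VC [28, 16]
  [10] addr=0x87 blk=16 s=0: VC-HIT | VC [28, 4]
  [11] addr=0xab blk=21 s=1: MISS | VC [28, 4, 17]
  [12] addr=0xe1 blk=28 s=0: VC-HIT | VC [16, 4, 17]
  [13] addr=0xa9 blk=21 s=1: L1-HIT | VC [16, 4, 17]
  [14] addr=0xae blk=21 s=1: L1-HIT | VC [16, 4, 17]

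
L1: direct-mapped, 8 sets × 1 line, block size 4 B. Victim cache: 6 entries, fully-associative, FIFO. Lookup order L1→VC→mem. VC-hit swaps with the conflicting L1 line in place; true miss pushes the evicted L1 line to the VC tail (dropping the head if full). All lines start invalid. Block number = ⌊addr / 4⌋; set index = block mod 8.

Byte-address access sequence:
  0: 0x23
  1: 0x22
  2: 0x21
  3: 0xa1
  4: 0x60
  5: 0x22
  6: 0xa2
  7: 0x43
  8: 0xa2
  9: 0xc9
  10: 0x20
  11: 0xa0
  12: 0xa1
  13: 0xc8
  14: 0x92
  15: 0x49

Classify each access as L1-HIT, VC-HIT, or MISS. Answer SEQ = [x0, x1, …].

0: 0x23 (blk 8, set 0) → MISS  vc=[]
1: 0x22 (blk 8, set 0) → L1-HIT  vc=[]
2: 0x21 (blk 8, set 0) → L1-HIT  vc=[]
3: 0xa1 (blk 40, set 0) → MISS  vc=[8]
4: 0x60 (blk 24, set 0) → MISS  vc=[8, 40]
5: 0x22 (blk 8, set 0) → VC-HIT  vc=[24, 40]
6: 0xa2 (blk 40, set 0) → VC-HIT  vc=[24, 8]
7: 0x43 (blk 16, set 0) → MISS  vc=[24, 8, 40]
8: 0xa2 (blk 40, set 0) → VC-HIT  vc=[24, 8, 16]
9: 0xc9 (blk 50, set 2) → MISS  vc=[24, 8, 16]
10: 0x20 (blk 8, set 0) → VC-HIT  vc=[24, 40, 16]
11: 0xa0 (blk 40, set 0) → VC-HIT  vc=[24, 8, 16]
12: 0xa1 (blk 40, set 0) → L1-HIT  vc=[24, 8, 16]
13: 0xc8 (blk 50, set 2) → L1-HIT  vc=[24, 8, 16]
14: 0x92 (blk 36, set 4) → MISS  vc=[24, 8, 16]
15: 0x49 (blk 18, set 2) → MISS  vc=[24, 8, 16, 50]

SEQ = [MISS, L1-HIT, L1-HIT, MISS, MISS, VC-HIT, VC-HIT, MISS, VC-HIT, MISS, VC-HIT, VC-HIT, L1-HIT, L1-HIT, MISS, MISS]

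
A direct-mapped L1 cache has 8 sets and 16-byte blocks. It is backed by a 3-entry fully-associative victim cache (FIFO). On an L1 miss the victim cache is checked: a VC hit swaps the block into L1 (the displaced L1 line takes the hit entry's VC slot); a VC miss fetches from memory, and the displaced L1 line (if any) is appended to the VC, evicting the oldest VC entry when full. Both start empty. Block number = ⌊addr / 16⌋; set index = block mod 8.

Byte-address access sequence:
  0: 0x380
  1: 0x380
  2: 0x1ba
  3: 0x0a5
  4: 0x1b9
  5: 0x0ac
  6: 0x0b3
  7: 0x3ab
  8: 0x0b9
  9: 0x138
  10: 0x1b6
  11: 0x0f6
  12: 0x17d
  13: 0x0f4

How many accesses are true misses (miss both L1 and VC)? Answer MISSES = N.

  [0] addr=0x380 blk=56 s=0: MISS | VC []
  [1] addr=0x380 blk=56 s=0: L1-HIT | VC []
  [2] addr=0x1ba blk=27 s=3: MISS | VC []
  [3] addr=0xa5 blk=10 s=2: MISS | VC []
  [4] addr=0x1b9 blk=27 s=3: L1-HIT | VC []
  [5] addr=0xac blk=10 s=2: L1-HIT | VC []
  [6] addr=0xb3 blk=11 s=3: MISS | VC [27]
  [7] addr=0x3ab blk=58 s=2: MISS | VC [27, 10]
  [8] addr=0xb9 blk=11 s=3: L1-HIT | VC [27, 10]
  [9] addr=0x138 blk=19 s=3: MISS | VC [27, 10, 11]
  [10] addr=0x1b6 blk=27 s=3: VC-HIT | VC [19, 10, 11]
  [11] addr=0xf6 blk=15 s=7: MISS | VC [19, 10, 11]
  [12] addr=0x17d blk=23 s=7: MISS | VC [10, 11, 15]
  [13] addr=0xf4 blk=15 s=7: VC-HIT | VC [10, 11, 23]

MISSES = 8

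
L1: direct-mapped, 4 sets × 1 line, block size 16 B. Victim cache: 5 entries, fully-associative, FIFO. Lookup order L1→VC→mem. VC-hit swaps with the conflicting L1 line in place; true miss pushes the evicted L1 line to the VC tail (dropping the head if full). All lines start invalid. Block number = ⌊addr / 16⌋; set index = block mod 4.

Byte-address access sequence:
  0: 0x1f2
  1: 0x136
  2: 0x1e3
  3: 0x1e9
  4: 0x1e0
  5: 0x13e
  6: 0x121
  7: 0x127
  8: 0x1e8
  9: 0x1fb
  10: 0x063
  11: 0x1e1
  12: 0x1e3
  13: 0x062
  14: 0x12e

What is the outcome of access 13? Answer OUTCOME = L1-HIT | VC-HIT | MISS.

#0 0x1f2→b31/s3 MISS; vc=[]
#1 0x136→b19/s3 MISS; vc=[31]
#2 0x1e3→b30/s2 MISS; vc=[31]
#3 0x1e9→b30/s2 L1-HIT; vc=[31]
#4 0x1e0→b30/s2 L1-HIT; vc=[31]
#5 0x13e→b19/s3 L1-HIT; vc=[31]
#6 0x121→b18/s2 MISS; vc=[31,30]
#7 0x127→b18/s2 L1-HIT; vc=[31,30]
#8 0x1e8→b30/s2 VC-HIT; vc=[31,18]
#9 0x1fb→b31/s3 VC-HIT; vc=[19,18]
#10 0x63→b6/s2 MISS; vc=[19,18,30]
#11 0x1e1→b30/s2 VC-HIT; vc=[19,18,6]
#12 0x1e3→b30/s2 L1-HIT; vc=[19,18,6]
#13 0x62→b6/s2 VC-HIT; vc=[19,18,30]
#14 0x12e→b18/s2 VC-HIT; vc=[19,6,30]

OUTCOME = VC-HIT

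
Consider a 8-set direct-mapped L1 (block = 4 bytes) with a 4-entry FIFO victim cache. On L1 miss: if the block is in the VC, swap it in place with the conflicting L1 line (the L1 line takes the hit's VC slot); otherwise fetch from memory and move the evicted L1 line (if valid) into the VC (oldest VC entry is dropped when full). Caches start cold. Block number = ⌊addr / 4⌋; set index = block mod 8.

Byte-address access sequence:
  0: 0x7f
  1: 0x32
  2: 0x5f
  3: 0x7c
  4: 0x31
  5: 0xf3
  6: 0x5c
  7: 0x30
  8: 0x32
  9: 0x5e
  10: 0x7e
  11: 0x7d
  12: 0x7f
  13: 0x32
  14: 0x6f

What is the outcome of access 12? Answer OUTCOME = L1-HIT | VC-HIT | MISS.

  [0] addr=0x7f blk=31 s=7: MISS | VC []
  [1] addr=0x32 blk=12 s=4: MISS | VC []
  [2] addr=0x5f blk=23 s=7: MISS | VC [31]
  [3] addr=0x7c blk=31 s=7: VC-HIT | VC [23]
  [4] addr=0x31 blk=12 s=4: L1-HIT | VC [23]
  [5] addr=0xf3 blk=60 s=4: MISS | VC [23, 12]
  [6] addr=0x5c blk=23 s=7: VC-HIT | VC [31, 12]
  [7] addr=0x30 blk=12 s=4: VC-HIT | VC [31, 60]
  [8] addr=0x32 blk=12 s=4: L1-HIT | VC [31, 60]
  [9] addr=0x5e blk=23 s=7: L1-HIT | VC [31, 60]
  [10] addr=0x7e blk=31 s=7: VC-HIT | VC [23, 60]
  [11] addr=0x7d blk=31 s=7: L1-HIT | VC [23, 60]
  [12] addr=0x7f blk=31 s=7: L1-HIT | VC [23, 60]
  [13] addr=0x32 blk=12 s=4: L1-HIT | VC [23, 60]
  [14] addr=0x6f blk=27 s=3: MISS | VC [23, 60]

OUTCOME = L1-HIT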